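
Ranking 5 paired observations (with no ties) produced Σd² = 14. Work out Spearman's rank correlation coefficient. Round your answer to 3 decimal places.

0.300

ρ = 1 − 6Σd² / [n(n²−1)] = 1 − 6×14 / (5×24)
  = 1 − 84/120 = 1 − 0.7000 ≈ 0.300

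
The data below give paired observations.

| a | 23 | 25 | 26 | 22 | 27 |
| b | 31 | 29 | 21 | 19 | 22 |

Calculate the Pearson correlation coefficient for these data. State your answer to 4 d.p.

n = 5, Σa = 123, Σb = 122, Σa² = 3043, Σb² = 3088, Σab = 2996
nΣab − ΣaΣb = 14980 − 15006 = -26
nΣa² − (Σa)² = 15215 − 15129 = 86; nΣb² − (Σb)² = 15440 − 14884 = 556
r = -26 / √(86 × 556) = -26 / 218.6687 ≈ -0.1189

-0.1189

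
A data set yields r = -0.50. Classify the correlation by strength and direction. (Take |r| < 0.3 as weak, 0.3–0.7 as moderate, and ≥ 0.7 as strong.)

moderate negative

r = -0.50 < 0 so the relationship is negative.
|r| = 0.50, which falls in the moderate range.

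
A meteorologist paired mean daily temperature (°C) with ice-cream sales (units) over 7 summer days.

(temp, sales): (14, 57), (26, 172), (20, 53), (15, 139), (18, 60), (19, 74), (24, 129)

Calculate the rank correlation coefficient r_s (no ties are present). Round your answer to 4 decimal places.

0.3929

Rank temp: 1, 7, 5, 2, 3, 4, 6
Rank sales: 2, 7, 1, 6, 3, 4, 5
d = rank(temp) − rank(sales): -1, 0, 4, -4, 0, 0, 1; Σd² = 34
ρ = 1 − 6Σd² / [n(n²−1)] = 1 − 6×34 / (7×48) = 1 − 204/336 ≈ 0.3929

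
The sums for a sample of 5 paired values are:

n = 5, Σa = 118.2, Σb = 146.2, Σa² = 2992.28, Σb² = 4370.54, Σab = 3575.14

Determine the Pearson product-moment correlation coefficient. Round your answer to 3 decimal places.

0.864

r = (nΣab − ΣaΣb) / √[(nΣa² − (Σa)²)(nΣb² − (Σb)²)]
Numerator: 5×3575.14 − 118.2×146.2 = 594.86
Denominator: √[(14961.4 − 13971.24)(21852.7 − 21374.44)] = √[990.16 × 478.26] = 688.1525
r = 594.86 / 688.1525 ≈ 0.864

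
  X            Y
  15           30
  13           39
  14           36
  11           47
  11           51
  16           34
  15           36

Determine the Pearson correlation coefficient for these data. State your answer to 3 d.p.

-0.924

n = 7, ΣX = 95, ΣY = 273, ΣX² = 1313, ΣY² = 10979, ΣXY = 3623
nΣXY − ΣXΣY = 25361 − 25935 = -574
nΣX² − (ΣX)² = 9191 − 9025 = 166; nΣY² − (ΣY)² = 76853 − 74529 = 2324
r = -574 / √(166 × 2324) = -574 / 621.1151 ≈ -0.924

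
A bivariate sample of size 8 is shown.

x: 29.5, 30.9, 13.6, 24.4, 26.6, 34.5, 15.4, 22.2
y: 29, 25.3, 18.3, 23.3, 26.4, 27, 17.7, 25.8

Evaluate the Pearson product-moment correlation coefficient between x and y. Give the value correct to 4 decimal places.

0.8732

n = 8, Σx = 197.1, Σy = 192.8, Σx² = 5233.19, Σy² = 4763.76, Σxy = 4933.75
nΣxy − ΣxΣy = 39470 − 38000.88 = 1469.12
nΣx² − (Σx)² = 41865.52 − 38848.41 = 3017.11; nΣy² − (Σy)² = 38110.08 − 37171.84 = 938.24
r = 1469.12 / √(3017.11 × 938.24) = 1469.12 / 1682.4902 ≈ 0.8732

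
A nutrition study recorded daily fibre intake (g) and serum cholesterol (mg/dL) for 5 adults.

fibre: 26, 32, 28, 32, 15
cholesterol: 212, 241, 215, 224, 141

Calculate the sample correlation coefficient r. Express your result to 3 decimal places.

0.979

n = 5, Σx = 133, Σy = 1033, Σx² = 3733, Σy² = 219307, Σxy = 28527
nΣxy − ΣxΣy = 142635 − 137389 = 5246
nΣx² − (Σx)² = 18665 − 17689 = 976; nΣy² − (Σy)² = 1096535 − 1067089 = 29446
r = 5246 / √(976 × 29446) = 5246 / 5360.9044 ≈ 0.979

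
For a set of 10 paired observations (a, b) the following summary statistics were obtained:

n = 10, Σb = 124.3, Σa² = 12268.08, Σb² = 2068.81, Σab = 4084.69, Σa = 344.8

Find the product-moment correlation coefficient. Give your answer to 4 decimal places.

-0.4513

r = (nΣab − ΣaΣb) / √[(nΣa² − (Σa)²)(nΣb² − (Σb)²)]
Numerator: 10×4084.69 − 344.8×124.3 = -2011.74
Denominator: √[(122680.8 − 118887.04)(20688.1 − 15450.49)] = √[3793.76 × 5237.61] = 4457.6042
r = -2011.74 / 4457.6042 ≈ -0.4513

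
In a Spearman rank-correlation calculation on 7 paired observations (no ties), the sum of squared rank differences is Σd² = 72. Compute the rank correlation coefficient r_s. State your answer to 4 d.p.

ρ = 1 − 6Σd² / [n(n²−1)] = 1 − 6×72 / (7×48)
  = 1 − 432/336 = 1 − 1.28571 ≈ -0.2857

-0.2857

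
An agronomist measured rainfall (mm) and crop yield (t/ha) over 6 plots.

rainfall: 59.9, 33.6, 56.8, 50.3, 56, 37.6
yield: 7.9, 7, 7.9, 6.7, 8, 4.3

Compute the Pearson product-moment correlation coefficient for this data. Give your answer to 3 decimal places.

n = 6, Σx = 294.2, Σy = 41.8, Σx² = 15023.06, Σy² = 301.2, Σxy = 2103.82
nΣxy − ΣxΣy = 12622.92 − 12297.56 = 325.36
nΣx² − (Σx)² = 90138.36 − 86553.64 = 3584.72; nΣy² − (Σy)² = 1807.2 − 1747.24 = 59.96
r = 325.36 / √(3584.72 × 59.96) = 325.36 / 463.6160 ≈ 0.702

0.702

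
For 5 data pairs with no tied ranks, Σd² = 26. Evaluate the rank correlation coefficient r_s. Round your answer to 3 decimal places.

-0.300

ρ = 1 − 6Σd² / [n(n²−1)] = 1 − 6×26 / (5×24)
  = 1 − 156/120 = 1 − 1.3000 ≈ -0.300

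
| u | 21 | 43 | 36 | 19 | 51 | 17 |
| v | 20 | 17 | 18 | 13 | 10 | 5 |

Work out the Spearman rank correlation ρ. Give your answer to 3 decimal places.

Rank u: 3, 5, 4, 2, 6, 1
Rank v: 6, 4, 5, 3, 2, 1
d = rank(u) − rank(v): -3, 1, -1, -1, 4, 0; Σd² = 28
ρ = 1 − 6Σd² / [n(n²−1)] = 1 − 6×28 / (6×35) = 1 − 168/210 ≈ 0.200

0.200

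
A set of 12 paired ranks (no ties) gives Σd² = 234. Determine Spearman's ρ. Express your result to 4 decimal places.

ρ = 1 − 6Σd² / [n(n²−1)] = 1 − 6×234 / (12×143)
  = 1 − 1404/1716 = 1 − 0.81818 ≈ 0.1818

0.1818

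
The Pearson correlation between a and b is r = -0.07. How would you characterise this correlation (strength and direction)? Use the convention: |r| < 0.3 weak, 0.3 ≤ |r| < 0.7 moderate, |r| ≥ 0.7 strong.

weak negative

r = -0.07 < 0 so the relationship is negative.
|r| = 0.07, which falls in the weak range.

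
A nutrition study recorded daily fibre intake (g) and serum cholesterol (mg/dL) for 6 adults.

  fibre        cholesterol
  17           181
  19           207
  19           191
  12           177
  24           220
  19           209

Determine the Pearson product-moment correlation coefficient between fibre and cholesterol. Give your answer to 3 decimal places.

n = 6, Σx = 110, Σy = 1185, Σx² = 2092, Σy² = 235501, Σxy = 22014
nΣxy − ΣxΣy = 132084 − 130350 = 1734
nΣx² − (Σx)² = 12552 − 12100 = 452; nΣy² − (Σy)² = 1413006 − 1404225 = 8781
r = 1734 / √(452 × 8781) = 1734 / 1992.2379 ≈ 0.870

0.870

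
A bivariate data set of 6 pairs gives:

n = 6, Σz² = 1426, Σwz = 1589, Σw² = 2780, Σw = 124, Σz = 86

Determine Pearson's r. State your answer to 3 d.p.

-0.919

r = (nΣwz − ΣwΣz) / √[(nΣw² − (Σw)²)(nΣz² − (Σz)²)]
Numerator: 6×1589 − 124×86 = -1130
Denominator: √[(16680 − 15376)(8556 − 7396)] = √[1304 × 1160] = 1229.8943
r = -1130 / 1229.8943 ≈ -0.919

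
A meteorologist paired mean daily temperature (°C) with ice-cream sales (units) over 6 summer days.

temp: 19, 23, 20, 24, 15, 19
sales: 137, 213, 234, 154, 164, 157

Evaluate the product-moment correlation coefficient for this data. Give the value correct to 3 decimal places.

n = 6, Σx = 120, Σy = 1059, Σx² = 2452, Σy² = 194155, Σxy = 21321
nΣxy − ΣxΣy = 127926 − 127080 = 846
nΣx² − (Σx)² = 14712 − 14400 = 312; nΣy² − (Σy)² = 1164930 − 1121481 = 43449
r = 846 / √(312 × 43449) = 846 / 3681.8593 ≈ 0.230

0.230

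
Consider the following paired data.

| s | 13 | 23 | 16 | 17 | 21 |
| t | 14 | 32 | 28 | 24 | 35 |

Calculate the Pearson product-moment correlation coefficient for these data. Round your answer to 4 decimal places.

0.8794

n = 5, Σs = 90, Σt = 133, Σs² = 1684, Σt² = 3805, Σst = 2509
nΣst − ΣsΣt = 12545 − 11970 = 575
nΣs² − (Σs)² = 8420 − 8100 = 320; nΣt² − (Σt)² = 19025 − 17689 = 1336
r = 575 / √(320 × 1336) = 575 / 653.8501 ≈ 0.8794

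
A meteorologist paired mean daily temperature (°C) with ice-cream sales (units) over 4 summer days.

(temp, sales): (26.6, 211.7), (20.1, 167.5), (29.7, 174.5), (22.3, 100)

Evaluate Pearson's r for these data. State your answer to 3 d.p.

n = 4, Σx = 98.7, Σy = 653.7, Σx² = 2490.95, Σy² = 113323.39, Σxy = 16410.62
nΣxy − ΣxΣy = 65642.48 − 64520.19 = 1122.29
nΣx² − (Σx)² = 9963.8 − 9741.69 = 222.11; nΣy² − (Σy)² = 453293.56 − 427323.69 = 25969.87
r = 1122.29 / √(222.11 × 25969.87) = 1122.29 / 2401.7010 ≈ 0.467

0.467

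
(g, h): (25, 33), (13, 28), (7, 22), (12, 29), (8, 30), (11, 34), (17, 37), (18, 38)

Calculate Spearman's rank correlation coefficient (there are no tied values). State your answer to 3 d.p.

Rank g: 8, 5, 1, 4, 2, 3, 6, 7
Rank h: 5, 2, 1, 3, 4, 6, 7, 8
d = rank(g) − rank(h): 3, 3, 0, 1, -2, -3, -1, -1; Σd² = 34
ρ = 1 − 6Σd² / [n(n²−1)] = 1 − 6×34 / (8×63) = 1 − 204/504 ≈ 0.595

0.595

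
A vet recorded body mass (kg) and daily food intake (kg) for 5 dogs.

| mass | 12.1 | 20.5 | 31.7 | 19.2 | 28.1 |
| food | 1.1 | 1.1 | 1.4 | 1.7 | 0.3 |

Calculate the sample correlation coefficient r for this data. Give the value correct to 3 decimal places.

n = 5, Σx = 111.6, Σy = 5.6, Σx² = 2729.8, Σy² = 7.36, Σxy = 121.31
nΣxy − ΣxΣy = 606.55 − 624.96 = -18.41
nΣx² − (Σx)² = 13649 − 12454.56 = 1194.44; nΣy² − (Σy)² = 36.8 − 31.36 = 5.44
r = -18.41 / √(1194.44 × 5.44) = -18.41 / 80.6086 ≈ -0.228

-0.228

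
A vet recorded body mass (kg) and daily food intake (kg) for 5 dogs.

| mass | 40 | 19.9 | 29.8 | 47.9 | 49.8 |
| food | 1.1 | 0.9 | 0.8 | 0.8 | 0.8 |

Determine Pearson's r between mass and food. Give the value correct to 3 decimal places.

n = 5, Σx = 187.4, Σy = 4.4, Σx² = 7658.5, Σy² = 3.94, Σxy = 163.91
nΣxy − ΣxΣy = 819.55 − 824.56 = -5.01
nΣx² − (Σx)² = 38292.5 − 35118.76 = 3173.74; nΣy² − (Σy)² = 19.7 − 19.36 = 0.34
r = -5.01 / √(3173.74 × 0.34) = -5.01 / 32.8492 ≈ -0.153

-0.153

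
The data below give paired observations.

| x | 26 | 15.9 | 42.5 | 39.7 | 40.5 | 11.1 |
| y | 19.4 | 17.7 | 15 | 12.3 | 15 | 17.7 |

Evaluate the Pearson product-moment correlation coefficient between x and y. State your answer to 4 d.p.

-0.7316

n = 6, Σx = 175.7, Σy = 97.1, Σx² = 6074.61, Σy² = 1604.23, Σxy = 2715.61
nΣxy − ΣxΣy = 16293.66 − 17060.47 = -766.81
nΣx² − (Σx)² = 36447.66 − 30870.49 = 5577.17; nΣy² − (Σy)² = 9625.38 − 9428.41 = 196.97
r = -766.81 / √(5577.17 × 196.97) = -766.81 / 1048.1103 ≈ -0.7316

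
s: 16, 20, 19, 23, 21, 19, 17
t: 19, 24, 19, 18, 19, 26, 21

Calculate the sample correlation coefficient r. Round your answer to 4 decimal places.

n = 7, Σs = 135, Σt = 146, Σs² = 2637, Σt² = 3100, Σst = 2809
nΣst − ΣsΣt = 19663 − 19710 = -47
nΣs² − (Σs)² = 18459 − 18225 = 234; nΣt² − (Σt)² = 21700 − 21316 = 384
r = -47 / √(234 × 384) = -47 / 299.7599 ≈ -0.1568

-0.1568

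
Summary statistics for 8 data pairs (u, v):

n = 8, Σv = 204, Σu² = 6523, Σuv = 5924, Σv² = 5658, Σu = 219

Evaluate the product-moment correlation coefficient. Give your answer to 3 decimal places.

r = (nΣuv − ΣuΣv) / √[(nΣu² − (Σu)²)(nΣv² − (Σv)²)]
Numerator: 8×5924 − 219×204 = 2716
Denominator: √[(52184 − 47961)(45264 − 41616)] = √[4223 × 3648] = 3924.9846
r = 2716 / 3924.9846 ≈ 0.692

0.692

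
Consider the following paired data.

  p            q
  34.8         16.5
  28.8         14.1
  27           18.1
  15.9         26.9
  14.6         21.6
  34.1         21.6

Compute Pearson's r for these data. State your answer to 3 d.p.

-0.625

n = 6, Σp = 155.2, Σq = 118.8, Σp² = 4398.26, Σq² = 2455.4, Σpq = 2948.61
nΣpq − ΣpΣq = 17691.66 − 18437.76 = -746.1
nΣp² − (Σp)² = 26389.56 − 24087.04 = 2302.52; nΣq² − (Σq)² = 14732.4 − 14113.44 = 618.96
r = -746.1 / √(2302.52 × 618.96) = -746.1 / 1193.8039 ≈ -0.625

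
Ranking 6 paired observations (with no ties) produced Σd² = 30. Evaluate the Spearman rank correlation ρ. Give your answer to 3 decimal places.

ρ = 1 − 6Σd² / [n(n²−1)] = 1 − 6×30 / (6×35)
  = 1 − 180/210 = 1 − 0.8571 ≈ 0.143

0.143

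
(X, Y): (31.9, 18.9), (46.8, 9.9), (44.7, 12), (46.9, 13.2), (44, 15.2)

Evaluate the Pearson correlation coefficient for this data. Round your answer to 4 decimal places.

-0.8809

n = 5, ΣX = 214.3, ΣY = 69.2, ΣX² = 9341.55, ΣY² = 1004.5, ΣXY = 2890.51
nΣXY − ΣXΣY = 14452.55 − 14829.56 = -377.01
nΣX² − (ΣX)² = 46707.75 − 45924.49 = 783.26; nΣY² − (ΣY)² = 5022.5 − 4788.64 = 233.86
r = -377.01 / √(783.26 × 233.86) = -377.01 / 427.9874 ≈ -0.8809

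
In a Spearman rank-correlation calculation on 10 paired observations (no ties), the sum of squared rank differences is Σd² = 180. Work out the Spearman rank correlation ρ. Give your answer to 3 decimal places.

-0.091

ρ = 1 − 6Σd² / [n(n²−1)] = 1 − 6×180 / (10×99)
  = 1 − 1080/990 = 1 − 1.0909 ≈ -0.091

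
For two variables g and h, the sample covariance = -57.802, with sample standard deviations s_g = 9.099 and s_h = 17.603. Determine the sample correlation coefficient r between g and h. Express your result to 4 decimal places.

r = Cov(g,h) / (s_g · s_h) = -57.802 / (9.099 × 17.603)
  = -57.802 / 160.1697 ≈ -0.3609

-0.3609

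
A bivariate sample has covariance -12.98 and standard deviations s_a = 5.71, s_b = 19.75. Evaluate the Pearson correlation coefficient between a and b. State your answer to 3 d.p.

-0.115

r = Cov(a,b) / (s_a · s_b) = -12.98 / (5.71 × 19.75)
  = -12.98 / 112.7725 ≈ -0.115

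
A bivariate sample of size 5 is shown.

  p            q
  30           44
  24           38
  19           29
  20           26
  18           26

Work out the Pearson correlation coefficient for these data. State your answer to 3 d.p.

n = 5, Σp = 111, Σq = 163, Σp² = 2561, Σq² = 5573, Σpq = 3771
nΣpq − ΣpΣq = 18855 − 18093 = 762
nΣp² − (Σp)² = 12805 − 12321 = 484; nΣq² − (Σq)² = 27865 − 26569 = 1296
r = 762 / √(484 × 1296) = 762 / 792.0000 ≈ 0.962

0.962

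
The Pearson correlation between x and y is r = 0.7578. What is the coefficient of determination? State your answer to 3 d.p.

r² = (0.7578)² = 0.574

0.574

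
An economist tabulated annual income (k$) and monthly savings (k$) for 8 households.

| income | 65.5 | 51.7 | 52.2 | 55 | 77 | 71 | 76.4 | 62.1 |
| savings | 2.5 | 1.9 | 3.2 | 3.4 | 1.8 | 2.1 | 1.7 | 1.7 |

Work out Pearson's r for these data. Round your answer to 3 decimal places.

n = 8, Σx = 510.9, Σy = 18.3, Σx² = 33376.35, Σy² = 45.09, Σxy = 1139.17
nΣxy − ΣxΣy = 9113.36 − 9349.47 = -236.11
nΣx² − (Σx)² = 267010.8 − 261018.81 = 5991.99; nΣy² − (Σy)² = 360.72 − 334.89 = 25.83
r = -236.11 / √(5991.99 × 25.83) = -236.11 / 393.4121 ≈ -0.600

-0.600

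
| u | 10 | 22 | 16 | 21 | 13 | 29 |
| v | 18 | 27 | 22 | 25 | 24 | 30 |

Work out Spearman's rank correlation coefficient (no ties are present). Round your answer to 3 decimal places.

Rank u: 1, 5, 3, 4, 2, 6
Rank v: 1, 5, 2, 4, 3, 6
d = rank(u) − rank(v): 0, 0, 1, 0, -1, 0; Σd² = 2
ρ = 1 − 6Σd² / [n(n²−1)] = 1 − 6×2 / (6×35) = 1 − 12/210 ≈ 0.943

0.943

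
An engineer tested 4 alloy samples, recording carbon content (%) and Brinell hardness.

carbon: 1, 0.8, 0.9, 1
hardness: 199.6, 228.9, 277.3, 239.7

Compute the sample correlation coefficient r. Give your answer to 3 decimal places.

-0.282

n = 4, Σx = 3.7, Σy = 945.5, Σx² = 3.45, Σy² = 226586.75, Σxy = 871.99
nΣxy − ΣxΣy = 3487.96 − 3498.35 = -10.39
nΣx² − (Σx)² = 13.8 − 13.69 = 0.11; nΣy² − (Σy)² = 906347 − 893970.25 = 12376.75
r = -10.39 / √(0.11 × 12376.75) = -10.39 / 36.8977 ≈ -0.282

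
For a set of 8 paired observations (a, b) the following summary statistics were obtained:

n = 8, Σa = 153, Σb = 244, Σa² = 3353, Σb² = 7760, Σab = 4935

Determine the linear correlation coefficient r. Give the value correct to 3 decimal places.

r = (nΣab − ΣaΣb) / √[(nΣa² − (Σa)²)(nΣb² − (Σb)²)]
Numerator: 8×4935 − 153×244 = 2148
Denominator: √[(26824 − 23409)(62080 − 59536)] = √[3415 × 2544] = 2947.5006
r = 2148 / 2947.5006 ≈ 0.729

0.729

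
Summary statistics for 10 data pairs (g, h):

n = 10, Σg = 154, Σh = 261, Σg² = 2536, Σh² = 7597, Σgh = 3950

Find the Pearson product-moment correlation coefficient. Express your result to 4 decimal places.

r = (nΣgh − ΣgΣh) / √[(nΣg² − (Σg)²)(nΣh² − (Σh)²)]
Numerator: 10×3950 − 154×261 = -694
Denominator: √[(25360 − 23716)(75970 − 68121)] = √[1644 × 7849] = 3592.1798
r = -694 / 3592.1798 ≈ -0.1932

-0.1932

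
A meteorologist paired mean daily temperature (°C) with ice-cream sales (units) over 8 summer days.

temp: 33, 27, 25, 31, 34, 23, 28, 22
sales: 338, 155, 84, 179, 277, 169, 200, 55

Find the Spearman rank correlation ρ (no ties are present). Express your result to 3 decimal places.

Rank temp: 7, 4, 3, 6, 8, 2, 5, 1
Rank sales: 8, 3, 2, 5, 7, 4, 6, 1
d = rank(temp) − rank(sales): -1, 1, 1, 1, 1, -2, -1, 0; Σd² = 10
ρ = 1 − 6Σd² / [n(n²−1)] = 1 − 6×10 / (8×63) = 1 − 60/504 ≈ 0.881

0.881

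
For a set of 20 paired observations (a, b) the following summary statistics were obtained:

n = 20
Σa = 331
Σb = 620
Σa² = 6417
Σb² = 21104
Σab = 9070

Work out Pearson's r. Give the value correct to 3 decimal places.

r = (nΣab − ΣaΣb) / √[(nΣa² − (Σa)²)(nΣb² − (Σb)²)]
Numerator: 20×9070 − 331×620 = -23820
Denominator: √[(128340 − 109561)(422080 − 384400)] = √[18779 × 37680] = 26600.6150
r = -23820 / 26600.6150 ≈ -0.895

-0.895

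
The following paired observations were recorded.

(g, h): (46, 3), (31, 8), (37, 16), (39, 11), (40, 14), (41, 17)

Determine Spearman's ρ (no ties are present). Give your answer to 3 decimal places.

-0.029

Rank g: 6, 1, 2, 3, 4, 5
Rank h: 1, 2, 5, 3, 4, 6
d = rank(g) − rank(h): 5, -1, -3, 0, 0, -1; Σd² = 36
ρ = 1 − 6Σd² / [n(n²−1)] = 1 − 6×36 / (6×35) = 1 − 216/210 ≈ -0.029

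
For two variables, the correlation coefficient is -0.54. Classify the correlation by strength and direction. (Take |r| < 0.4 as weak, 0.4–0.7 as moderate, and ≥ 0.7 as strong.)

r = -0.54 < 0 so the relationship is negative.
|r| = 0.54, which falls in the moderate range.

moderate negative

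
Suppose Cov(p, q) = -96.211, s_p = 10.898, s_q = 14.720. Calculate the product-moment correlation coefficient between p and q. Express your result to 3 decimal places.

-0.600

r = Cov(p,q) / (s_p · s_q) = -96.211 / (10.898 × 14.720)
  = -96.211 / 160.4186 ≈ -0.600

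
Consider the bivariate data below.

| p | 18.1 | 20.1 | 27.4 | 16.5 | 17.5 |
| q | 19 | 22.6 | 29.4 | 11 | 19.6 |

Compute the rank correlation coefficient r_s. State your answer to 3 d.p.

Rank p: 3, 4, 5, 1, 2
Rank q: 2, 4, 5, 1, 3
d = rank(p) − rank(q): 1, 0, 0, 0, -1; Σd² = 2
ρ = 1 − 6Σd² / [n(n²−1)] = 1 − 6×2 / (5×24) = 1 − 12/120 ≈ 0.900

0.900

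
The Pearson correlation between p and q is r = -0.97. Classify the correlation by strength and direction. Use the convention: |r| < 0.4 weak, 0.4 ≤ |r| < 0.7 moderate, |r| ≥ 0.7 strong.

strong negative

r = -0.97 < 0 so the relationship is negative.
|r| = 0.97, which falls in the strong range.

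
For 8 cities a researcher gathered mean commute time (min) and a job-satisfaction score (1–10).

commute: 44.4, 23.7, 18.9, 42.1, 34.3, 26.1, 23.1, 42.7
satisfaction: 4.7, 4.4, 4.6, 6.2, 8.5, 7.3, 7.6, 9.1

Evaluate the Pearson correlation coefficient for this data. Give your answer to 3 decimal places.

0.264

n = 8, Σx = 255.3, Σy = 52.4, Σx² = 8877.27, Σy² = 367.16, Σxy = 1707.13
nΣxy − ΣxΣy = 13657.04 − 13377.72 = 279.32
nΣx² − (Σx)² = 71018.16 − 65178.09 = 5840.07; nΣy² − (Σy)² = 2937.28 − 2745.76 = 191.52
r = 279.32 / √(5840.07 × 191.52) = 279.32 / 1057.5870 ≈ 0.264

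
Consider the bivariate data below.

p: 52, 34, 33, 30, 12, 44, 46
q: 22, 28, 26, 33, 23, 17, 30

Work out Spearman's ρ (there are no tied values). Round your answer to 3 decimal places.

Rank p: 7, 4, 3, 2, 1, 5, 6
Rank q: 2, 5, 4, 7, 3, 1, 6
d = rank(p) − rank(q): 5, -1, -1, -5, -2, 4, 0; Σd² = 72
ρ = 1 − 6Σd² / [n(n²−1)] = 1 − 6×72 / (7×48) = 1 − 432/336 ≈ -0.286

-0.286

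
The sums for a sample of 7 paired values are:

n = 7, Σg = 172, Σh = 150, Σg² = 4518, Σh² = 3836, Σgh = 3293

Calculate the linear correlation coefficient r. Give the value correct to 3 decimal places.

r = (nΣgh − ΣgΣh) / √[(nΣg² − (Σg)²)(nΣh² − (Σh)²)]
Numerator: 7×3293 − 172×150 = -2749
Denominator: √[(31626 − 29584)(26852 − 22500)] = √[2042 × 4352] = 2981.0709
r = -2749 / 2981.0709 ≈ -0.922

-0.922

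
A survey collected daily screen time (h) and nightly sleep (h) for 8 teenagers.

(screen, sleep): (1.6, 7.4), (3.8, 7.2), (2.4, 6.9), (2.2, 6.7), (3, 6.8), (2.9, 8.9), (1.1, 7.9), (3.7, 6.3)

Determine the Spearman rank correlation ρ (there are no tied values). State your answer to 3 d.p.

-0.381

Rank screen: 2, 8, 4, 3, 6, 5, 1, 7
Rank sleep: 6, 5, 4, 2, 3, 8, 7, 1
d = rank(screen) − rank(sleep): -4, 3, 0, 1, 3, -3, -6, 6; Σd² = 116
ρ = 1 − 6Σd² / [n(n²−1)] = 1 − 6×116 / (8×63) = 1 − 696/504 ≈ -0.381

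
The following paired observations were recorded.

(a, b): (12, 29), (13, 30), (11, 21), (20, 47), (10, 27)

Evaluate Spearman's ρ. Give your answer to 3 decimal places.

0.900

Rank a: 3, 4, 2, 5, 1
Rank b: 3, 4, 1, 5, 2
d = rank(a) − rank(b): 0, 0, 1, 0, -1; Σd² = 2
ρ = 1 − 6Σd² / [n(n²−1)] = 1 − 6×2 / (5×24) = 1 − 12/120 ≈ 0.900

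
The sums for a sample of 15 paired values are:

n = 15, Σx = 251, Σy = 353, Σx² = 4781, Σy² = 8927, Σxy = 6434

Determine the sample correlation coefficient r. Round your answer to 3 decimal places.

r = (nΣxy − ΣxΣy) / √[(nΣx² − (Σx)²)(nΣy² − (Σy)²)]
Numerator: 15×6434 − 251×353 = 7907
Denominator: √[(71715 − 63001)(133905 − 124609)] = √[8714 × 9296] = 9000.2969
r = 7907 / 9000.2969 ≈ 0.879

0.879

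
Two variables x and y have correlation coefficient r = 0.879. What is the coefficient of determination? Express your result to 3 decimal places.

r² = (0.879)² = 0.773

0.773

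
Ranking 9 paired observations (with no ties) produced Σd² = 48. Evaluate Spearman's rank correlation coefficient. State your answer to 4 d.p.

0.6000

ρ = 1 − 6Σd² / [n(n²−1)] = 1 − 6×48 / (9×80)
  = 1 − 288/720 = 1 − 0.40000 ≈ 0.6000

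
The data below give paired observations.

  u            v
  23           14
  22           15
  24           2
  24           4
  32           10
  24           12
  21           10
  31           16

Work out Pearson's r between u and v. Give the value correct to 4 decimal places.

n = 8, Σu = 201, Σv = 83, Σu² = 5167, Σv² = 1041, Σuv = 2110
nΣuv − ΣuΣv = 16880 − 16683 = 197
nΣu² − (Σu)² = 41336 − 40401 = 935; nΣv² − (Σv)² = 8328 − 6889 = 1439
r = 197 / √(935 × 1439) = 197 / 1159.9418 ≈ 0.1698

0.1698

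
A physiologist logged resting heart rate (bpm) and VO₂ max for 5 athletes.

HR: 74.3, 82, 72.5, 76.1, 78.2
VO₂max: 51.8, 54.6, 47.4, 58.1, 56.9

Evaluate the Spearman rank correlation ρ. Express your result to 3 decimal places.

0.600

Rank HR: 2, 5, 1, 3, 4
Rank VO₂max: 2, 3, 1, 5, 4
d = rank(HR) − rank(VO₂max): 0, 2, 0, -2, 0; Σd² = 8
ρ = 1 − 6Σd² / [n(n²−1)] = 1 − 6×8 / (5×24) = 1 − 48/120 ≈ 0.600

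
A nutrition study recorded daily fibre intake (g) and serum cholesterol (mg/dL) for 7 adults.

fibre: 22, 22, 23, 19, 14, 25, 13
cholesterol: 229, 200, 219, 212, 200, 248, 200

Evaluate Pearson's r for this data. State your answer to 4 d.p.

n = 7, Σx = 138, Σy = 1508, Σx² = 2848, Σy² = 326850, Σxy = 30103
nΣxy − ΣxΣy = 210721 − 208104 = 2617
nΣx² − (Σx)² = 19936 − 19044 = 892; nΣy² − (Σy)² = 2287950 − 2274064 = 13886
r = 2617 / √(892 × 13886) = 2617 / 3519.4193 ≈ 0.7436

0.7436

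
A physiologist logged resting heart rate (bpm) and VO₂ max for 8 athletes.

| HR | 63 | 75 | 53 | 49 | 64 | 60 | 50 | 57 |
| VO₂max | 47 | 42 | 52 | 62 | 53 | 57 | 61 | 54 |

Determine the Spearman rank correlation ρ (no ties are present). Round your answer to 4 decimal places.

-0.7857

Rank HR: 6, 8, 3, 1, 7, 5, 2, 4
Rank VO₂max: 2, 1, 3, 8, 4, 6, 7, 5
d = rank(HR) − rank(VO₂max): 4, 7, 0, -7, 3, -1, -5, -1; Σd² = 150
ρ = 1 − 6Σd² / [n(n²−1)] = 1 − 6×150 / (8×63) = 1 − 900/504 ≈ -0.7857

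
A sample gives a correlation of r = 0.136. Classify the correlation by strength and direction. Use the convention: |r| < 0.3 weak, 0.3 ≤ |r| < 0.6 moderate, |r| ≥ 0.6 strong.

weak positive

r = 0.136 > 0 so the relationship is positive.
|r| = 0.136, which falls in the weak range.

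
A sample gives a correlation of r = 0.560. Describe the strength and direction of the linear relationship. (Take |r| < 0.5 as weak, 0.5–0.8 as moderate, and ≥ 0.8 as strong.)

moderate positive

r = 0.560 > 0 so the relationship is positive.
|r| = 0.560, which falls in the moderate range.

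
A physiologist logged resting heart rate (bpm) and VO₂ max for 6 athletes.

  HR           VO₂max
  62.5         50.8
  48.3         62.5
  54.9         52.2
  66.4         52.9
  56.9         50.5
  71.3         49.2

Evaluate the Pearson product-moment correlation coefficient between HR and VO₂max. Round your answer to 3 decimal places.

-0.738

n = 6, Σx = 360.3, Σy = 318.1, Σx² = 21983.41, Σy² = 16981.03, Σxy = 18953.5
nΣxy − ΣxΣy = 113721 − 114611.43 = -890.43
nΣx² − (Σx)² = 131900.46 − 129816.09 = 2084.37; nΣy² − (Σy)² = 101886.18 − 101187.61 = 698.57
r = -890.43 / √(2084.37 × 698.57) = -890.43 / 1206.6807 ≈ -0.738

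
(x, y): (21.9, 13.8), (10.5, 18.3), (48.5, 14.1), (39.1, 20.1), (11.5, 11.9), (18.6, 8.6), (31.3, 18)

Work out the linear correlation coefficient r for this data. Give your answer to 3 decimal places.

0.312

n = 7, Σx = 181.4, Σy = 104.8, Σx² = 5928.82, Σy² = 1667.72, Σxy = 2824.34
nΣxy − ΣxΣy = 19770.38 − 19010.72 = 759.66
nΣx² − (Σx)² = 41501.74 − 32905.96 = 8595.78; nΣy² − (Σy)² = 11674.04 − 10983.04 = 691
r = 759.66 / √(8595.78 × 691) = 759.66 / 2437.1467 ≈ 0.312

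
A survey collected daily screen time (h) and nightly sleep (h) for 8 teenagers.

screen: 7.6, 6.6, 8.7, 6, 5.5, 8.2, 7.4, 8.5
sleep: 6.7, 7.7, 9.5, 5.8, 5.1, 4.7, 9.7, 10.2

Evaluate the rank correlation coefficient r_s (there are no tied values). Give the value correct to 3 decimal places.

Rank screen: 5, 3, 8, 2, 1, 6, 4, 7
Rank sleep: 4, 5, 6, 3, 2, 1, 7, 8
d = rank(screen) − rank(sleep): 1, -2, 2, -1, -1, 5, -3, -1; Σd² = 46
ρ = 1 − 6Σd² / [n(n²−1)] = 1 − 6×46 / (8×63) = 1 − 276/504 ≈ 0.452

0.452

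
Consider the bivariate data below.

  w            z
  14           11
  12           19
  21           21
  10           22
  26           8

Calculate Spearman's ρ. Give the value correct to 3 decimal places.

-0.700

Rank w: 3, 2, 4, 1, 5
Rank z: 2, 3, 4, 5, 1
d = rank(w) − rank(z): 1, -1, 0, -4, 4; Σd² = 34
ρ = 1 − 6Σd² / [n(n²−1)] = 1 − 6×34 / (5×24) = 1 − 204/120 ≈ -0.700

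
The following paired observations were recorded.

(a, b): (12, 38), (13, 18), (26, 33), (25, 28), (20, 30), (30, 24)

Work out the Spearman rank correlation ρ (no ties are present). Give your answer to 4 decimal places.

Rank a: 1, 2, 5, 4, 3, 6
Rank b: 6, 1, 5, 3, 4, 2
d = rank(a) − rank(b): -5, 1, 0, 1, -1, 4; Σd² = 44
ρ = 1 − 6Σd² / [n(n²−1)] = 1 − 6×44 / (6×35) = 1 − 264/210 ≈ -0.2571

-0.2571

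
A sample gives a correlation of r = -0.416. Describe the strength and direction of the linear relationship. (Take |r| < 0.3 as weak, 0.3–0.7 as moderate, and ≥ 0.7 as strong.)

moderate negative

r = -0.416 < 0 so the relationship is negative.
|r| = 0.416, which falls in the moderate range.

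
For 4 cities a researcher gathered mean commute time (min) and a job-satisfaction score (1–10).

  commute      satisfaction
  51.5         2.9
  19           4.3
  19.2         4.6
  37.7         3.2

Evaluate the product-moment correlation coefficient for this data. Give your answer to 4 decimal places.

-0.9654

n = 4, Σx = 127.4, Σy = 15, Σx² = 4803.18, Σy² = 58.3, Σxy = 440.01
nΣxy − ΣxΣy = 1760.04 − 1911 = -150.96
nΣx² − (Σx)² = 19212.72 − 16230.76 = 2981.96; nΣy² − (Σy)² = 233.2 − 225 = 8.2
r = -150.96 / √(2981.96 × 8.2) = -150.96 / 156.3716 ≈ -0.9654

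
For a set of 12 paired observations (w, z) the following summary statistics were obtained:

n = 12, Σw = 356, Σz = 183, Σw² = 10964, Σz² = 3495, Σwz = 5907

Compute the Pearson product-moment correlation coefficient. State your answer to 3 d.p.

r = (nΣwz − ΣwΣz) / √[(nΣw² − (Σw)²)(nΣz² − (Σz)²)]
Numerator: 12×5907 − 356×183 = 5736
Denominator: √[(131568 − 126736)(41940 − 33489)] = √[4832 × 8451] = 6390.2451
r = 5736 / 6390.2451 ≈ 0.898

0.898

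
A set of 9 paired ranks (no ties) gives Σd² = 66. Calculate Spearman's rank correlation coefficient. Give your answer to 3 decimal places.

ρ = 1 − 6Σd² / [n(n²−1)] = 1 − 6×66 / (9×80)
  = 1 − 396/720 = 1 − 0.5500 ≈ 0.450

0.450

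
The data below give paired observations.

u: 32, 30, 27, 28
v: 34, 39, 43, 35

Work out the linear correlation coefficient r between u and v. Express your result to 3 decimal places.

-0.649

n = 4, Σu = 117, Σv = 151, Σu² = 3437, Σv² = 5751, Σuv = 4399
nΣuv − ΣuΣv = 17596 − 17667 = -71
nΣu² − (Σu)² = 13748 − 13689 = 59; nΣv² − (Σv)² = 23004 − 22801 = 203
r = -71 / √(59 × 203) = -71 / 109.4395 ≈ -0.649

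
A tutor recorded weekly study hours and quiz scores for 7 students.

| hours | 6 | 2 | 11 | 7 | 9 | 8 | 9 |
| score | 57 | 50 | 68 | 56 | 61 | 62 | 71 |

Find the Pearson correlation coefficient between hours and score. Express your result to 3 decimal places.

0.875

n = 7, Σx = 52, Σy = 425, Σx² = 436, Σy² = 26115, Σxy = 3266
nΣxy − ΣxΣy = 22862 − 22100 = 762
nΣx² − (Σx)² = 3052 − 2704 = 348; nΣy² − (Σy)² = 182805 − 180625 = 2180
r = 762 / √(348 × 2180) = 762 / 870.9994 ≈ 0.875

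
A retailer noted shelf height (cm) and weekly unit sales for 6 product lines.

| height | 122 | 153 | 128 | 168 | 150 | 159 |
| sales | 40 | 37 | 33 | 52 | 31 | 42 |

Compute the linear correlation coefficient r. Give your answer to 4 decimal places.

n = 6, Σx = 880, Σy = 235, Σx² = 130682, Σy² = 9487, Σxy = 34829
nΣxy − ΣxΣy = 208974 − 206800 = 2174
nΣx² − (Σx)² = 784092 − 774400 = 9692; nΣy² − (Σy)² = 56922 − 55225 = 1697
r = 2174 / √(9692 × 1697) = 2174 / 4055.5301 ≈ 0.5361

0.5361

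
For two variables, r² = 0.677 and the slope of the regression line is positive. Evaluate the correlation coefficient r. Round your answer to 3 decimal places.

0.823

|r| = √0.677 = 0.823
The association is positive, so r = 0.823.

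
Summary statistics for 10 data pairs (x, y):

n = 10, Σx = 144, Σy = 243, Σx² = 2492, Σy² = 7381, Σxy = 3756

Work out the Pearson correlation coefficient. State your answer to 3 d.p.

0.327

r = (nΣxy − ΣxΣy) / √[(nΣx² − (Σx)²)(nΣy² − (Σy)²)]
Numerator: 10×3756 − 144×243 = 2568
Denominator: √[(24920 − 20736)(73810 − 59049)] = √[4184 × 14761] = 7858.7546
r = 2568 / 7858.7546 ≈ 0.327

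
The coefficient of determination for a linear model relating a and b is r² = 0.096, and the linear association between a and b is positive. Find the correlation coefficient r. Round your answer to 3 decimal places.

|r| = √0.096 = 0.310
The association is positive, so r = 0.310.

0.310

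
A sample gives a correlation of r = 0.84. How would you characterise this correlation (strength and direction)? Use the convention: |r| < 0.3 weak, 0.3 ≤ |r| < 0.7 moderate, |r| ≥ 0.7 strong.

strong positive

r = 0.84 > 0 so the relationship is positive.
|r| = 0.84, which falls in the strong range.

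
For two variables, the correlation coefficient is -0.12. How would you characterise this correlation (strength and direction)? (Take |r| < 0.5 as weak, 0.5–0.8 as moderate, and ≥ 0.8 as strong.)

r = -0.12 < 0 so the relationship is negative.
|r| = 0.12, which falls in the weak range.

weak negative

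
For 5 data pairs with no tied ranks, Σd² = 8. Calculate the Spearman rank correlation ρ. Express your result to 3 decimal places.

ρ = 1 − 6Σd² / [n(n²−1)] = 1 − 6×8 / (5×24)
  = 1 − 48/120 = 1 − 0.4000 ≈ 0.600

0.600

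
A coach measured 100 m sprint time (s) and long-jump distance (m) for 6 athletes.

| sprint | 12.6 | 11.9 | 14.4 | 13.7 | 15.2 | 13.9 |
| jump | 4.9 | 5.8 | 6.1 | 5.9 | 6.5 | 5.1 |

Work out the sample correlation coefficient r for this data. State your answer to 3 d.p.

n = 6, Σx = 81.7, Σy = 34.3, Σx² = 1119.67, Σy² = 197.93, Σxy = 469.12
nΣxy − ΣxΣy = 2814.72 − 2802.31 = 12.41
nΣx² − (Σx)² = 6718.02 − 6674.89 = 43.13; nΣy² − (Σy)² = 1187.58 − 1176.49 = 11.09
r = 12.41 / √(43.13 × 11.09) = 12.41 / 21.8703 ≈ 0.567

0.567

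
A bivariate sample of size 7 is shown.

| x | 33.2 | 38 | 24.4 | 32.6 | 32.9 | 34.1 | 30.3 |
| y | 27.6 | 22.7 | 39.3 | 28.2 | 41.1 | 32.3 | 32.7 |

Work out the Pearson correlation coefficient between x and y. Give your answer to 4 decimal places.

n = 7, Σx = 225.5, Σy = 223.9, Σx² = 7367.67, Σy² = 7418.57, Σxy = 7101.59
nΣxy − ΣxΣy = 49711.13 − 50489.45 = -778.32
nΣx² − (Σx)² = 51573.69 − 50850.25 = 723.44; nΣy² − (Σy)² = 51929.99 − 50131.21 = 1798.78
r = -778.32 / √(723.44 × 1798.78) = -778.32 / 1140.7495 ≈ -0.6823

-0.6823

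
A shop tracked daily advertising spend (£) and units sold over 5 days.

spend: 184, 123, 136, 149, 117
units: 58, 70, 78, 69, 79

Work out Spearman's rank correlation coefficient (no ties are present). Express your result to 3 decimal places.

-0.900

Rank spend: 5, 2, 3, 4, 1
Rank units: 1, 3, 4, 2, 5
d = rank(spend) − rank(units): 4, -1, -1, 2, -4; Σd² = 38
ρ = 1 − 6Σd² / [n(n²−1)] = 1 − 6×38 / (5×24) = 1 − 228/120 ≈ -0.900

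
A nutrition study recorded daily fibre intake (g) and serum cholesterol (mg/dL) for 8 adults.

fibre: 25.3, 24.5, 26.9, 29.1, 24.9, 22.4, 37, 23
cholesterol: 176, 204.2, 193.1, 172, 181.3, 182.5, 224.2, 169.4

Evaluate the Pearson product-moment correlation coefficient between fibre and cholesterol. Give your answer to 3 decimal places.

0.690

n = 8, Σx = 213.1, Σy = 1502.7, Σx² = 5830.53, Σy² = 284683.19, Σxy = 40449.26
nΣxy − ΣxΣy = 323594.08 − 320225.37 = 3368.71
nΣx² − (Σx)² = 46644.24 − 45411.61 = 1232.63; nΣy² − (Σy)² = 2277465.52 − 2258107.29 = 19358.23
r = 3368.71 / √(1232.63 × 19358.23) = 3368.71 / 4884.8270 ≈ 0.690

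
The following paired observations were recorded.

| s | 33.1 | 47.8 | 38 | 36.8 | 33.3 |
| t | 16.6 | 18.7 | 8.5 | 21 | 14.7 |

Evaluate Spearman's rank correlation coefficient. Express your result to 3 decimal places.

0.100

Rank s: 1, 5, 4, 3, 2
Rank t: 3, 4, 1, 5, 2
d = rank(s) − rank(t): -2, 1, 3, -2, 0; Σd² = 18
ρ = 1 − 6Σd² / [n(n²−1)] = 1 − 6×18 / (5×24) = 1 − 108/120 ≈ 0.100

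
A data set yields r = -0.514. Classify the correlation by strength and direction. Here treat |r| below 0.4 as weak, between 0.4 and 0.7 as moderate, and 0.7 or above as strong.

r = -0.514 < 0 so the relationship is negative.
|r| = 0.514, which falls in the moderate range.

moderate negative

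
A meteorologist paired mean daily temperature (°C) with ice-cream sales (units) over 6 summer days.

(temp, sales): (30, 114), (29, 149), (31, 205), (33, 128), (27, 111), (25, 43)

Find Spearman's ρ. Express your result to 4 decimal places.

Rank temp: 4, 3, 5, 6, 2, 1
Rank sales: 3, 5, 6, 4, 2, 1
d = rank(temp) − rank(sales): 1, -2, -1, 2, 0, 0; Σd² = 10
ρ = 1 − 6Σd² / [n(n²−1)] = 1 − 6×10 / (6×35) = 1 − 60/210 ≈ 0.7143

0.7143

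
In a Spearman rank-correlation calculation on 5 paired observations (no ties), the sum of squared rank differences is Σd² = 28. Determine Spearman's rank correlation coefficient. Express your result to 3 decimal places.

-0.400

ρ = 1 − 6Σd² / [n(n²−1)] = 1 − 6×28 / (5×24)
  = 1 − 168/120 = 1 − 1.4000 ≈ -0.400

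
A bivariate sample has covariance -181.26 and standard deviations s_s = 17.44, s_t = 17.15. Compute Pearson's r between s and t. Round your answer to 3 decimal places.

r = Cov(s,t) / (s_s · s_t) = -181.26 / (17.44 × 17.15)
  = -181.26 / 299.0960 ≈ -0.606

-0.606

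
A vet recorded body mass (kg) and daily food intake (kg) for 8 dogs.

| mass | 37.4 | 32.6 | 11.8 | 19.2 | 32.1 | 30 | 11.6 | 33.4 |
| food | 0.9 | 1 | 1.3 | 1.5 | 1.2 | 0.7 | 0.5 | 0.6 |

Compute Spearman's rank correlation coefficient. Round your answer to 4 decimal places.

-0.1190

Rank mass: 8, 6, 2, 3, 5, 4, 1, 7
Rank food: 4, 5, 7, 8, 6, 3, 1, 2
d = rank(mass) − rank(food): 4, 1, -5, -5, -1, 1, 0, 5; Σd² = 94
ρ = 1 − 6Σd² / [n(n²−1)] = 1 − 6×94 / (8×63) = 1 − 564/504 ≈ -0.1190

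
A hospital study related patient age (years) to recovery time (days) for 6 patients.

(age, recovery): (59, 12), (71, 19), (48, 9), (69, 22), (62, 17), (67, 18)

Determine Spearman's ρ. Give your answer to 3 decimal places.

Rank age: 2, 6, 1, 5, 3, 4
Rank recovery: 2, 5, 1, 6, 3, 4
d = rank(age) − rank(recovery): 0, 1, 0, -1, 0, 0; Σd² = 2
ρ = 1 − 6Σd² / [n(n²−1)] = 1 − 6×2 / (6×35) = 1 − 12/210 ≈ 0.943

0.943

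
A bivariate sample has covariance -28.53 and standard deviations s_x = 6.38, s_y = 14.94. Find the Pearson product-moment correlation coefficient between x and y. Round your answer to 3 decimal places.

r = Cov(x,y) / (s_x · s_y) = -28.53 / (6.38 × 14.94)
  = -28.53 / 95.3172 ≈ -0.299

-0.299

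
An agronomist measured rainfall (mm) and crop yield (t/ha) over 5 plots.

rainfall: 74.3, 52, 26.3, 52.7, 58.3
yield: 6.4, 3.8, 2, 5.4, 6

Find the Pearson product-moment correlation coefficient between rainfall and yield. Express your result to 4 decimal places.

0.9239

n = 5, Σx = 263.6, Σy = 23.6, Σx² = 15092.36, Σy² = 124.56, Σxy = 1360.1
nΣxy − ΣxΣy = 6800.5 − 6220.96 = 579.54
nΣx² − (Σx)² = 75461.8 − 69484.96 = 5976.84; nΣy² − (Σy)² = 622.8 − 556.96 = 65.84
r = 579.54 / √(5976.84 × 65.84) = 579.54 / 627.3079 ≈ 0.9239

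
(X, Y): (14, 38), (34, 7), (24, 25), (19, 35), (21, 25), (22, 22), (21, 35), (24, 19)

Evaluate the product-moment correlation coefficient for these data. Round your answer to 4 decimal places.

n = 8, ΣX = 179, ΣY = 206, ΣX² = 4231, ΣY² = 6038, ΣXY = 4235
nΣXY − ΣXΣY = 33880 − 36874 = -2994
nΣX² − (ΣX)² = 33848 − 32041 = 1807; nΣY² − (ΣY)² = 48304 − 42436 = 5868
r = -2994 / √(1807 × 5868) = -2994 / 3256.2979 ≈ -0.9194

-0.9194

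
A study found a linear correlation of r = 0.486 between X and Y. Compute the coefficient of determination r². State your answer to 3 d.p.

r² = (0.486)² = 0.236

0.236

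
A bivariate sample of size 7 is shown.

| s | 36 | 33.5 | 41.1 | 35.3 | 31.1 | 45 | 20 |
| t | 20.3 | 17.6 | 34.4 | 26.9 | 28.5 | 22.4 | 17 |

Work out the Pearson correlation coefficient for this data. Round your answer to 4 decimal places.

0.4653

n = 7, Σs = 242, Σt = 167.1, Σs² = 8745.76, Σt² = 4231.83, Σst = 5918.16
nΣst − ΣsΣt = 41427.12 − 40438.2 = 988.92
nΣs² − (Σs)² = 61220.32 − 58564 = 2656.32; nΣt² − (Σt)² = 29622.81 − 27922.41 = 1700.4
r = 988.92 / √(2656.32 × 1700.4) = 988.92 / 2125.2780 ≈ 0.4653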